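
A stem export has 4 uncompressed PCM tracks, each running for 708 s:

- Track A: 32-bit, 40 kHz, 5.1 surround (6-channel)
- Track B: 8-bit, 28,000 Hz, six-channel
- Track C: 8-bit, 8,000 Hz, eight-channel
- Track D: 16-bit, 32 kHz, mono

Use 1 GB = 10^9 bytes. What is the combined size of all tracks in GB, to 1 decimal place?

Track A: 40,000 × 708 × 4 × 6 = 679,680,000 bytes.
Track B: 28,000 × 708 × 1 × 6 = 118,944,000 bytes.
Track C: 8,000 × 708 × 1 × 8 = 45,312,000 bytes.
Track D: 32,000 × 708 × 2 × 1 = 45,312,000 bytes.
Total = 889,248,000 bytes = 0.9 GB.

0.9 GB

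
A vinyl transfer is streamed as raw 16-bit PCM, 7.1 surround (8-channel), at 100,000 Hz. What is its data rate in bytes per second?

Bit rate = 100,000 × 16 × 8 = 12,800,000 bits/s.
12,800,000 / 8 = 1,600,000 bytes/s.

1,600,000 bytes/s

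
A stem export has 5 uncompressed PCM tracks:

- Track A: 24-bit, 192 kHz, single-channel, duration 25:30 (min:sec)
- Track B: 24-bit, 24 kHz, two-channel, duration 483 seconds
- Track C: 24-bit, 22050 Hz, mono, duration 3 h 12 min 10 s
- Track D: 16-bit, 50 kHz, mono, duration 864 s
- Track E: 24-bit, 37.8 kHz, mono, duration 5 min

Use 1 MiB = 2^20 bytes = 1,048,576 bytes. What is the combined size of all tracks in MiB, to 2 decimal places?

Track A: 25:30 (min:sec) = 1,530 s; 192,000 × 1,530 × 3 × 1 = 881,280,000 bytes.
Track B: 24,000 × 483 × 3 × 2 = 69,552,000 bytes.
Track C: 3 h 12 min 10 s = 11,530 s; 22,050 × 11,530 × 3 × 1 = 762,709,500 bytes.
Track D: 50,000 × 864 × 2 × 1 = 86,400,000 bytes.
Track E: 5 min = 300 s; 37,800 × 300 × 3 × 1 = 34,020,000 bytes.
Total = 1,833,961,500 bytes = 1749.00 MiB.

1749.00 MiB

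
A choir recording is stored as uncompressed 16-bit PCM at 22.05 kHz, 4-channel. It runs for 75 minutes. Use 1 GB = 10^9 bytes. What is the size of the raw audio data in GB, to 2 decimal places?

0.79 GB

Duration = 75 minutes = 4,500 s.
Bytes = 22,050 samples/s × 4,500 s × 2 bytes/sample × 4 ch = 793,800,000 bytes.
793,800,000 / 1,000,000,000 = 0.79 GB.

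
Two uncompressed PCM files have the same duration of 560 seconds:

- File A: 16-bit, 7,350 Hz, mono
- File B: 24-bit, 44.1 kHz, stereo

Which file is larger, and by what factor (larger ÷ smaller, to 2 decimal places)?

File B, by a factor of 18.00

File A: 7,350 × 2 × 1 = 14,700 bytes/s.
File B: 44,100 × 3 × 2 = 264,600 bytes/s.
File B is larger; ratio = 148,176,000 / 8,232,000 = 18.00.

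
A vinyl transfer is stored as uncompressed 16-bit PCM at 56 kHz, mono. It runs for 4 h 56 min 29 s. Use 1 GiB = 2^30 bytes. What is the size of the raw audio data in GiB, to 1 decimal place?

1.9 GiB

Duration = 4 h 56 min 29 s = 17,789 s.
Bytes = 56,000 samples/s × 17,789 s × 2 bytes/sample × 1 ch = 1,992,368,000 bytes.
1,992,368,000 / 1,073,741,824 = 1.9 GiB.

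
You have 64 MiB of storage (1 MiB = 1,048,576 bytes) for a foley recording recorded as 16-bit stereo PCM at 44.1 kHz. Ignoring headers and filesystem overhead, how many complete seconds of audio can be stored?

Uncompressed byte rate = 44,100 × 2 × 2 = 176,400 bytes/s.
Capacity = 64 × 1,048,576 = 67,108,864 bytes.
67,108,864 / 176,400 ≈ 380.44 s → 380 seconds.

380 seconds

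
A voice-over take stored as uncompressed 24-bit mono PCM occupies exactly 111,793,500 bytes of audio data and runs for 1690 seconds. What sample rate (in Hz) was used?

22,050 Hz

Bytes = sample_rate × seconds × bytes_per_sample × channels.
sample_rate = 111,793,500 / (1,690 × 3 × 1) = 111,793,500 / 5,070 = 22,050 Hz.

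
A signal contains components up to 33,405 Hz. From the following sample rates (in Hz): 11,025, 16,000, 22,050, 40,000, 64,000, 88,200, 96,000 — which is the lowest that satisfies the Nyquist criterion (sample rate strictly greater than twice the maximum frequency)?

88,200 Hz

Need sample rate > 2 × 33,405 = 66,810 Hz.
Lowest listed rate above 66,810 Hz is 88,200 Hz.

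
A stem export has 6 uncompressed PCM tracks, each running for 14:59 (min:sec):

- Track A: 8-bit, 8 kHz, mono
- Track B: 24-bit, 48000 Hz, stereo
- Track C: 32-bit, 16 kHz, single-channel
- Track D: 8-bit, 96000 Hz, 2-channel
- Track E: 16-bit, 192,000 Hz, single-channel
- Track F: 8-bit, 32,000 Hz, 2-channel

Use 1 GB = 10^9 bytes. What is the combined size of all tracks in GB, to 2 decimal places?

14:59 (min:sec) = 899 s.
Track A: 8,000 × 899 × 1 × 1 = 7,192,000 bytes.
Track B: 48,000 × 899 × 3 × 2 = 258,912,000 bytes.
Track C: 16,000 × 899 × 4 × 1 = 57,536,000 bytes.
Track D: 96,000 × 899 × 1 × 2 = 172,608,000 bytes.
Track E: 192,000 × 899 × 2 × 1 = 345,216,000 bytes.
Track F: 32,000 × 899 × 1 × 2 = 57,536,000 bytes.
Total = 899,000,000 bytes = 0.90 GB.

0.90 GB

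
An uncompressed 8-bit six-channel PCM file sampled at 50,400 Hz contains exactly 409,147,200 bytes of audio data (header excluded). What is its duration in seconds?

1,353 seconds

Byte rate = 50,400 × 1 × 6 = 302,400 bytes/s.
Duration = 409,147,200 / 302,400 = 1,353 s.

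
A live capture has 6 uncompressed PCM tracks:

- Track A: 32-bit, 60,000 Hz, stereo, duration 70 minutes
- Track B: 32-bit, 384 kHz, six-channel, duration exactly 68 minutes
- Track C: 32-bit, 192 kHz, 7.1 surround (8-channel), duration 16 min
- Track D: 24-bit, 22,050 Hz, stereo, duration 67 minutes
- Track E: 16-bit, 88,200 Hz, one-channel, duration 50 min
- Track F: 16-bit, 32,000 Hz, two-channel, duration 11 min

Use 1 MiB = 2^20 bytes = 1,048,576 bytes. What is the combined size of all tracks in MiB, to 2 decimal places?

Track A: 70 minutes = 4,200 s; 60,000 × 4,200 × 4 × 2 = 2,016,000,000 bytes.
Track B: exactly 68 minutes = 4,080 s; 384,000 × 4,080 × 4 × 6 = 37,601,280,000 bytes.
Track C: 16 min = 960 s; 192,000 × 960 × 4 × 8 = 5,898,240,000 bytes.
Track D: 67 minutes = 4,020 s; 22,050 × 4,020 × 3 × 2 = 531,846,000 bytes.
Track E: 50 min = 3,000 s; 88,200 × 3,000 × 2 × 1 = 529,200,000 bytes.
Track F: 11 min = 660 s; 32,000 × 660 × 2 × 2 = 84,480,000 bytes.
Total = 46,661,046,000 bytes = 44499.44 MiB.

44499.44 MiB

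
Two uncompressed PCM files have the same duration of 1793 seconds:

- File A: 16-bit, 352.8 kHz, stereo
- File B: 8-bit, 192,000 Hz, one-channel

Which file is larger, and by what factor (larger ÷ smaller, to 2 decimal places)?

File A, by a factor of 7.35

File A: 352,800 × 2 × 2 = 1,411,200 bytes/s.
File B: 192,000 × 1 × 1 = 192,000 bytes/s.
File A is larger; ratio = 2,530,281,600 / 344,256,000 = 7.35.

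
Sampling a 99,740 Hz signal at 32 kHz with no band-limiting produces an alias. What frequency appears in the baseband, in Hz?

3,740 Hz

Nyquist = 32,000/2 = 16,000 Hz; 99,740 Hz exceeds it.
Alias = |99,740 − 3×32,000| = |99,740 − 96,000| = 3,740 Hz.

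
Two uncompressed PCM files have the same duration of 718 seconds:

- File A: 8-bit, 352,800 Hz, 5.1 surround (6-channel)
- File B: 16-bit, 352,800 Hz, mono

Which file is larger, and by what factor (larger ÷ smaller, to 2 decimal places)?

File A, by a factor of 3.00

File A: 352,800 × 1 × 6 = 2,116,800 bytes/s.
File B: 352,800 × 2 × 1 = 705,600 bytes/s.
File A is larger; ratio = 1,519,862,400 / 506,620,800 = 3.00.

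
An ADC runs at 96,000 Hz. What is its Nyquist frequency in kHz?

Nyquist frequency = sample rate / 2 = 96,000 / 2 = 48 kHz.

48 kHz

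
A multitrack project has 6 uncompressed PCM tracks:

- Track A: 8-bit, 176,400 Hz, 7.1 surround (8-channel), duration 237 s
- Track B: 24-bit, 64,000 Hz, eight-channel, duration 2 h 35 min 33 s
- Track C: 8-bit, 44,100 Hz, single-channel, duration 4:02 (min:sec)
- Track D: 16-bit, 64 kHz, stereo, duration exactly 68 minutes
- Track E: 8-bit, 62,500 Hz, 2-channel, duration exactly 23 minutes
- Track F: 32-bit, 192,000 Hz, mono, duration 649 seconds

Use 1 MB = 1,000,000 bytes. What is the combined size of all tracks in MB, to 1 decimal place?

16396.0 MB

Track A: 176,400 × 237 × 1 × 8 = 334,454,400 bytes.
Track B: 2 h 35 min 33 s = 9,333 s; 64,000 × 9,333 × 3 × 8 = 14,335,488,000 bytes.
Track C: 4:02 (min:sec) = 242 s; 44,100 × 242 × 1 × 1 = 10,672,200 bytes.
Track D: exactly 68 minutes = 4,080 s; 64,000 × 4,080 × 2 × 2 = 1,044,480,000 bytes.
Track E: exactly 23 minutes = 1,380 s; 62,500 × 1,380 × 1 × 2 = 172,500,000 bytes.
Track F: 192,000 × 649 × 4 × 1 = 498,432,000 bytes.
Total = 16,396,026,600 bytes = 16396.0 MB.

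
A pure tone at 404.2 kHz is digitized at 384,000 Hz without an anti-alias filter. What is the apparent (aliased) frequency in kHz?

Nyquist = 384,000/2 = 192,000 Hz; 404,200 Hz exceeds it.
Alias = |404,200 − 1×384,000| = |404,200 − 384,000| = 20,200 Hz = 20.2 kHz.

20.2 kHz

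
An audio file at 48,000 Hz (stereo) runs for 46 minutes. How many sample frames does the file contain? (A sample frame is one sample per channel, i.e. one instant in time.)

132,480,000 sample frames

46 minutes = 2,760 s.
48,000 samples/s × 2,760 s = 132,480,000 frames.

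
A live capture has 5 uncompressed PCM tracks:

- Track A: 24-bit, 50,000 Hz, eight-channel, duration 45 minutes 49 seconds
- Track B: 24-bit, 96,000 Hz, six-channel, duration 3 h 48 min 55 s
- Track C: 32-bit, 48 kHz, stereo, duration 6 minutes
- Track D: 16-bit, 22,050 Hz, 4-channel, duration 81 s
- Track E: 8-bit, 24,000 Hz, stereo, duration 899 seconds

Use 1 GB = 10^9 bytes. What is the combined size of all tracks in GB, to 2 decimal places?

Track A: 45 minutes 49 seconds = 2,749 s; 50,000 × 2,749 × 3 × 8 = 3,298,800,000 bytes.
Track B: 3 h 48 min 55 s = 13,735 s; 96,000 × 13,735 × 3 × 6 = 23,734,080,000 bytes.
Track C: 6 minutes = 360 s; 48,000 × 360 × 4 × 2 = 138,240,000 bytes.
Track D: 22,050 × 81 × 2 × 4 = 14,288,400 bytes.
Track E: 24,000 × 899 × 1 × 2 = 43,152,000 bytes.
Total = 27,228,560,400 bytes = 27.23 GB.

27.23 GB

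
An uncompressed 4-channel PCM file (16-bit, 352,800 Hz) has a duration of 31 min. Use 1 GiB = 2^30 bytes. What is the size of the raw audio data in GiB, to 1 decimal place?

Duration = 31 min = 1,860 s.
Bytes = 352,800 samples/s × 1,860 s × 2 bytes/sample × 4 ch = 5,249,664,000 bytes.
5,249,664,000 / 1,073,741,824 = 4.9 GiB.

4.9 GiB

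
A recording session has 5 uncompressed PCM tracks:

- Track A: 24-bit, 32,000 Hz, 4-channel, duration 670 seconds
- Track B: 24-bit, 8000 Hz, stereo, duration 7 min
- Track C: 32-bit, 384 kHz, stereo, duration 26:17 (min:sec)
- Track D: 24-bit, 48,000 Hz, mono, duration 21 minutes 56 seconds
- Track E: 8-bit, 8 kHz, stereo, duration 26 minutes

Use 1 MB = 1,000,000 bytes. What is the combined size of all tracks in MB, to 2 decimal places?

Track A: 32,000 × 670 × 3 × 4 = 257,280,000 bytes.
Track B: 7 min = 420 s; 8,000 × 420 × 3 × 2 = 20,160,000 bytes.
Track C: 26:17 (min:sec) = 1,577 s; 384,000 × 1,577 × 4 × 2 = 4,844,544,000 bytes.
Track D: 21 minutes 56 seconds = 1,316 s; 48,000 × 1,316 × 3 × 1 = 189,504,000 bytes.
Track E: 26 minutes = 1,560 s; 8,000 × 1,560 × 1 × 2 = 24,960,000 bytes.
Total = 5,336,448,000 bytes = 5336.45 MB.

5336.45 MB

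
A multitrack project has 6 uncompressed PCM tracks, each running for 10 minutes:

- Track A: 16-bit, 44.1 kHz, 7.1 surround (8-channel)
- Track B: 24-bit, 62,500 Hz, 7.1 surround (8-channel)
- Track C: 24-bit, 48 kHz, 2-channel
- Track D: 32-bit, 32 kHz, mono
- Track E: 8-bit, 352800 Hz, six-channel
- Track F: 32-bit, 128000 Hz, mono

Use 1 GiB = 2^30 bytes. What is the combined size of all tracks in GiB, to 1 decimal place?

2.9 GiB

10 minutes = 600 s.
Track A: 44,100 × 600 × 2 × 8 = 423,360,000 bytes.
Track B: 62,500 × 600 × 3 × 8 = 900,000,000 bytes.
Track C: 48,000 × 600 × 3 × 2 = 172,800,000 bytes.
Track D: 32,000 × 600 × 4 × 1 = 76,800,000 bytes.
Track E: 352,800 × 600 × 1 × 6 = 1,270,080,000 bytes.
Track F: 128,000 × 600 × 4 × 1 = 307,200,000 bytes.
Total = 3,150,240,000 bytes = 2.9 GiB.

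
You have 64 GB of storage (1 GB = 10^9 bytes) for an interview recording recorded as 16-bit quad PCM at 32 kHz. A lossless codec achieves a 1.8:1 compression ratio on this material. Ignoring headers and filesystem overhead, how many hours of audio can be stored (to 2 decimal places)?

125.00 hours

Uncompressed byte rate = 32,000 × 2 × 4 = 256,000 bytes/s.
After 1.8:1 compression, effective rate ≈ 142222.22 bytes/s.
Capacity = 64 × 1,000,000,000 = 64,000,000,000 bytes.
64,000,000,000 / effective rate ≈ 450000 s → 125.00 hours.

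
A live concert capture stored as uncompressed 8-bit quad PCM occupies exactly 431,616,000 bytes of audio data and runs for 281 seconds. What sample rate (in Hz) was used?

384,000 Hz

Bytes = sample_rate × seconds × bytes_per_sample × channels.
sample_rate = 431,616,000 / (281 × 1 × 4) = 431,616,000 / 1,124 = 384,000 Hz.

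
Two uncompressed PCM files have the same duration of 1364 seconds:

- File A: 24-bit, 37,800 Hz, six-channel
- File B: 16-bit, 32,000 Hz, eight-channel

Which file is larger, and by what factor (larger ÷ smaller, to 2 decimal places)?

File A, by a factor of 1.33

File A: 37,800 × 3 × 6 = 680,400 bytes/s.
File B: 32,000 × 2 × 8 = 512,000 bytes/s.
File A is larger; ratio = 928,065,600 / 698,368,000 = 1.33.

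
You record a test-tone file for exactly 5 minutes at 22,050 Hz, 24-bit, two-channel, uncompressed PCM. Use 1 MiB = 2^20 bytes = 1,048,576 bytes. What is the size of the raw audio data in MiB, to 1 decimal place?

37.9 MiB

Duration = exactly 5 minutes = 300 s.
Bytes = 22,050 samples/s × 300 s × 3 bytes/sample × 2 ch = 39,690,000 bytes.
39,690,000 / 1,048,576 = 37.9 MiB.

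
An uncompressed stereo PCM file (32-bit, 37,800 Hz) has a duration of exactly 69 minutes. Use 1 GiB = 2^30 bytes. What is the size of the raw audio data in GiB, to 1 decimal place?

Duration = exactly 69 minutes = 4,140 s.
Bytes = 37,800 samples/s × 4,140 s × 4 bytes/sample × 2 ch = 1,251,936,000 bytes.
1,251,936,000 / 1,073,741,824 = 1.2 GiB.

1.2 GiB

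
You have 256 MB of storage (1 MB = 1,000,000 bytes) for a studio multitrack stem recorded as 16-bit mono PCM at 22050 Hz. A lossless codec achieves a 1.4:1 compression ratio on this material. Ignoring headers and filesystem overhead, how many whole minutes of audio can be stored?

135 minutes

Uncompressed byte rate = 22,050 × 2 × 1 = 44,100 bytes/s.
After 1.4:1 compression, effective rate ≈ 31500 bytes/s.
Capacity = 256 × 1,000,000 = 256,000,000 bytes.
256,000,000 / effective rate ≈ 8126.98 s → 135 minutes.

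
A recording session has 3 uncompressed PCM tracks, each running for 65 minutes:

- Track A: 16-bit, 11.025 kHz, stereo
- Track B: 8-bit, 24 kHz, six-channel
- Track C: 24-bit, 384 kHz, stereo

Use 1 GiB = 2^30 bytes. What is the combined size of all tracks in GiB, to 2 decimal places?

9.05 GiB

65 minutes = 3,900 s.
Track A: 11,025 × 3,900 × 2 × 2 = 171,990,000 bytes.
Track B: 24,000 × 3,900 × 1 × 6 = 561,600,000 bytes.
Track C: 384,000 × 3,900 × 3 × 2 = 8,985,600,000 bytes.
Total = 9,719,190,000 bytes = 9.05 GiB.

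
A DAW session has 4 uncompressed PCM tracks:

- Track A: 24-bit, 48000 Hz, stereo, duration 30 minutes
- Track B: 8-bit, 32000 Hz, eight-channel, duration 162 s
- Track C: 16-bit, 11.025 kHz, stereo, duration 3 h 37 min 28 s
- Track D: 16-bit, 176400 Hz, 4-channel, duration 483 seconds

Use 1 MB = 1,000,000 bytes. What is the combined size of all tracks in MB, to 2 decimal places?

1816.90 MB

Track A: 30 minutes = 1,800 s; 48,000 × 1,800 × 3 × 2 = 518,400,000 bytes.
Track B: 32,000 × 162 × 1 × 8 = 41,472,000 bytes.
Track C: 3 h 37 min 28 s = 13,048 s; 11,025 × 13,048 × 2 × 2 = 575,416,800 bytes.
Track D: 176,400 × 483 × 2 × 4 = 681,609,600 bytes.
Total = 1,816,898,400 bytes = 1816.90 MB.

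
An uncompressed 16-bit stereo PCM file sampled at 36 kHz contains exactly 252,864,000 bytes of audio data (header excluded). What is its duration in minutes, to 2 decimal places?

29.27 minutes

Byte rate = 36,000 × 2 × 2 = 144,000 bytes/s.
Duration = 252,864,000 / 144,000 = 1,756 s.
1,756 s / 60 = 29.27 minutes.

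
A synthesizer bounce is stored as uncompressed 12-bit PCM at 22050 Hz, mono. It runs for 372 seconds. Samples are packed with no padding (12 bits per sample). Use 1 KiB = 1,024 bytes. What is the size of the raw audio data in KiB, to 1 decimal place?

12015.5 KiB

Bits = 22,050 × 372 × 12 × 1 = 98,431,200 bits = 12,303,900 bytes.
12,303,900 / 1,024 = 12015.5 KiB.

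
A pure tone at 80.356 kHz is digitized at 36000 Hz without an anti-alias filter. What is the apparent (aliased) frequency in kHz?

8.356 kHz

Nyquist = 36,000/2 = 18,000 Hz; 80,356 Hz exceeds it.
Alias = |80,356 − 2×36,000| = |80,356 − 72,000| = 8,356 Hz = 8.356 kHz.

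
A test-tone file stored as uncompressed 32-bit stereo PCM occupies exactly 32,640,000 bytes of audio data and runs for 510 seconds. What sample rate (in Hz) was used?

Bytes = sample_rate × seconds × bytes_per_sample × channels.
sample_rate = 32,640,000 / (510 × 4 × 2) = 32,640,000 / 4,080 = 8,000 Hz.

8,000 Hz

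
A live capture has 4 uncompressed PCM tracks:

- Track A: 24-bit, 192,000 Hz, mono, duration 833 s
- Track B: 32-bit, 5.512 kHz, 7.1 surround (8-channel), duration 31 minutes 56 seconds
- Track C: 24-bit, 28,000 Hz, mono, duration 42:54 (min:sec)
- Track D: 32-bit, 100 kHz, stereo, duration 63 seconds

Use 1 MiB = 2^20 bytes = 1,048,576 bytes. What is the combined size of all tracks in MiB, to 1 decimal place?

Track A: 192,000 × 833 × 3 × 1 = 479,808,000 bytes.
Track B: 31 minutes 56 seconds = 1,916 s; 5,512 × 1,916 × 4 × 8 = 337,951,744 bytes.
Track C: 42:54 (min:sec) = 2,574 s; 28,000 × 2,574 × 3 × 1 = 216,216,000 bytes.
Track D: 100,000 × 63 × 4 × 2 = 50,400,000 bytes.
Total = 1,084,375,744 bytes = 1034.1 MiB.

1034.1 MiB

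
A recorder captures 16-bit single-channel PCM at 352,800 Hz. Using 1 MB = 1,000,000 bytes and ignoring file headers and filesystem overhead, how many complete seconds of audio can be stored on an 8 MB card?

Uncompressed byte rate = 352,800 × 2 × 1 = 705,600 bytes/s.
Capacity = 8 × 1,000,000 = 8,000,000 bytes.
8,000,000 / 705,600 ≈ 11.34 s → 11 seconds.

11 seconds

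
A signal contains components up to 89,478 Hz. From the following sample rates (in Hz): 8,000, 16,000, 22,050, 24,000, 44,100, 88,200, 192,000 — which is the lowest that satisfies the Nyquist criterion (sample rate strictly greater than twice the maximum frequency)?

Need sample rate > 2 × 89,478 = 178,956 Hz.
Lowest listed rate above 178,956 Hz is 192,000 Hz.

192,000 Hz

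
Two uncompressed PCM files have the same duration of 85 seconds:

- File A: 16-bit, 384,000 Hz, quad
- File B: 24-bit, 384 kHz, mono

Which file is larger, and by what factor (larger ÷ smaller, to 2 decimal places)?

File A, by a factor of 2.67

File A: 384,000 × 2 × 4 = 3,072,000 bytes/s.
File B: 384,000 × 3 × 1 = 1,152,000 bytes/s.
File A is larger; ratio = 261,120,000 / 97,920,000 = 2.67.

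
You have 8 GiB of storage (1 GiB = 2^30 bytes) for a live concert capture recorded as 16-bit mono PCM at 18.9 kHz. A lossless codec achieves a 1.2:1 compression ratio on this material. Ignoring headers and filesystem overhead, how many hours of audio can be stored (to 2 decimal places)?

Uncompressed byte rate = 18,900 × 2 × 1 = 37,800 bytes/s.
After 1.2:1 compression, effective rate ≈ 31500 bytes/s.
Capacity = 8 × 1,073,741,824 = 8,589,934,592 bytes.
8,589,934,592 / effective rate ≈ 272696.34 s → 75.75 hours.

75.75 hours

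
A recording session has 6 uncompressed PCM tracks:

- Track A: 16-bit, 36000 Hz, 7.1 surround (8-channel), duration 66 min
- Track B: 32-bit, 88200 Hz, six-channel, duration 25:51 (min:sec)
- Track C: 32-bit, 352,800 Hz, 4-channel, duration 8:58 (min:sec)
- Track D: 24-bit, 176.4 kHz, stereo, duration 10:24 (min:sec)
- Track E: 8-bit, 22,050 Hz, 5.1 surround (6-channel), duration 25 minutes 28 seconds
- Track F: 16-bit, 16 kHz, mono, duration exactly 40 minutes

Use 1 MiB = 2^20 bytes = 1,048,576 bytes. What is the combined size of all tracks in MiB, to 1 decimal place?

9098.4 MiB

Track A: 66 min = 3,960 s; 36,000 × 3,960 × 2 × 8 = 2,280,960,000 bytes.
Track B: 25:51 (min:sec) = 1,551 s; 88,200 × 1,551 × 4 × 6 = 3,283,156,800 bytes.
Track C: 8:58 (min:sec) = 538 s; 352,800 × 538 × 4 × 4 = 3,036,902,400 bytes.
Track D: 10:24 (min:sec) = 624 s; 176,400 × 624 × 3 × 2 = 660,441,600 bytes.
Track E: 25 minutes 28 seconds = 1,528 s; 22,050 × 1,528 × 1 × 6 = 202,154,400 bytes.
Track F: exactly 40 minutes = 2,400 s; 16,000 × 2,400 × 2 × 1 = 76,800,000 bytes.
Total = 9,540,415,200 bytes = 9098.4 MiB.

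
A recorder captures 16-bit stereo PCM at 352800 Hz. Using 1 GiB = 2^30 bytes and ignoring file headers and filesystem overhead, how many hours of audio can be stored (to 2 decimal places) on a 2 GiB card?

0.42 hours

Uncompressed byte rate = 352,800 × 2 × 2 = 1,411,200 bytes/s.
Capacity = 2 × 1,073,741,824 = 2,147,483,648 bytes.
2,147,483,648 / 1,411,200 ≈ 1521.74 s → 0.42 hours.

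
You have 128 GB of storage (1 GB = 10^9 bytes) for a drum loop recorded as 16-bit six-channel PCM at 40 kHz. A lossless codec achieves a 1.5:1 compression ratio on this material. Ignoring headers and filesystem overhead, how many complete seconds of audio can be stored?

400,000 seconds

Uncompressed byte rate = 40,000 × 2 × 6 = 480,000 bytes/s.
After 1.5:1 compression, effective rate ≈ 320000 bytes/s.
Capacity = 128 × 1,000,000,000 = 128,000,000,000 bytes.
128,000,000,000 / effective rate ≈ 400000 s → 400,000 seconds.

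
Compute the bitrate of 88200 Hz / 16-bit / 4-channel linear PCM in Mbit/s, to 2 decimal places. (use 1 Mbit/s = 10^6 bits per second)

5.64 Mbit/s

Bit rate = 88,200 × 16 × 4 = 5,644,800 bits/s.
= 5.64 Mbit/s.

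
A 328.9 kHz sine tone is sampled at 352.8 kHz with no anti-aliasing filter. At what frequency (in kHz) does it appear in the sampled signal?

Nyquist = 352,800/2 = 176,400 Hz; 328,900 Hz exceeds it.
Alias = |328,900 − 1×352,800| = |328,900 − 352,800| = 23,900 Hz = 23.9 kHz.

23.9 kHz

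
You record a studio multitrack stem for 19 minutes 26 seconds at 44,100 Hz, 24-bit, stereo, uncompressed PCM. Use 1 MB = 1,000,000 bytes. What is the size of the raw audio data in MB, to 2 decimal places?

308.52 MB

Duration = 19 minutes 26 seconds = 1,166 s.
Bytes = 44,100 samples/s × 1,166 s × 3 bytes/sample × 2 ch = 308,523,600 bytes.
308,523,600 / 1,000,000 = 308.52 MB.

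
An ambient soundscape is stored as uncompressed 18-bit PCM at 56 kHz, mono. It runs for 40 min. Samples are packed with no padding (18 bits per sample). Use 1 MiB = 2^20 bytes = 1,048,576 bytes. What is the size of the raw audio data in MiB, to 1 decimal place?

Duration = 40 min = 2,400 s.
Bits = 56,000 × 2,400 × 18 × 1 = 2,419,200,000 bits = 302,400,000 bytes.
302,400,000 / 1,048,576 = 288.4 MiB.

288.4 MiB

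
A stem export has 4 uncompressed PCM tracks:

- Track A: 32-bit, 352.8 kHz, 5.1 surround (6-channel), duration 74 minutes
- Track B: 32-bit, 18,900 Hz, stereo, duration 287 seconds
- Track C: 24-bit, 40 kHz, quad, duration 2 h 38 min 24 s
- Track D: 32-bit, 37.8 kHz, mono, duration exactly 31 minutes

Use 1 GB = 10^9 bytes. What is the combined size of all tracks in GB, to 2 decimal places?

42.48 GB

Track A: 74 minutes = 4,440 s; 352,800 × 4,440 × 4 × 6 = 37,594,368,000 bytes.
Track B: 18,900 × 287 × 4 × 2 = 43,394,400 bytes.
Track C: 2 h 38 min 24 s = 9,504 s; 40,000 × 9,504 × 3 × 4 = 4,561,920,000 bytes.
Track D: exactly 31 minutes = 1,860 s; 37,800 × 1,860 × 4 × 1 = 281,232,000 bytes.
Total = 42,480,914,400 bytes = 42.48 GB.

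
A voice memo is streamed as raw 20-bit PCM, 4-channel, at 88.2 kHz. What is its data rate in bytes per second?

Bit rate = 88,200 × 20 × 4 = 7,056,000 bits/s.
7,056,000 / 8 = 882,000 bytes/s.

882,000 bytes/s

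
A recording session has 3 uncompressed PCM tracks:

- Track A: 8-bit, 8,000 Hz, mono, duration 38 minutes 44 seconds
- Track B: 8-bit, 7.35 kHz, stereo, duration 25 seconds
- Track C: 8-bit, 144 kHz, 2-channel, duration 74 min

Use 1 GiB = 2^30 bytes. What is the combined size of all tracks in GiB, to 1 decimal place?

1.2 GiB

Track A: 38 minutes 44 seconds = 2,324 s; 8,000 × 2,324 × 1 × 1 = 18,592,000 bytes.
Track B: 7,350 × 25 × 1 × 2 = 367,500 bytes.
Track C: 74 min = 4,440 s; 144,000 × 4,440 × 1 × 2 = 1,278,720,000 bytes.
Total = 1,297,679,500 bytes = 1.2 GiB.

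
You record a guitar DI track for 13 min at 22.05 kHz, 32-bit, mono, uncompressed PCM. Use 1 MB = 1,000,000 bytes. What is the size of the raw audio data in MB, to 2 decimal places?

Duration = 13 min = 780 s.
Bytes = 22,050 samples/s × 780 s × 4 bytes/sample × 1 ch = 68,796,000 bytes.
68,796,000 / 1,000,000 = 68.80 MB.

68.80 MB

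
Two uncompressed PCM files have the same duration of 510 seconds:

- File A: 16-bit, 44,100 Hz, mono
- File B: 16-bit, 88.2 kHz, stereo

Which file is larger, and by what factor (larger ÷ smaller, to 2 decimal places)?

File A: 44,100 × 2 × 1 = 88,200 bytes/s.
File B: 88,200 × 2 × 2 = 352,800 bytes/s.
File B is larger; ratio = 179,928,000 / 44,982,000 = 4.00.

File B, by a factor of 4.00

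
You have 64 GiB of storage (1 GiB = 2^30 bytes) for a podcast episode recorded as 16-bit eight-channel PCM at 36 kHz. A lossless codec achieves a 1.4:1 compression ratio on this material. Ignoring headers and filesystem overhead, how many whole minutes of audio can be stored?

Uncompressed byte rate = 36,000 × 2 × 8 = 576,000 bytes/s.
After 1.4:1 compression, effective rate ≈ 411428.57 bytes/s.
Capacity = 64 × 1,073,741,824 = 68,719,476,736 bytes.
68,719,476,736 / effective rate ≈ 167026.51 s → 2,783 minutes.

2,783 minutes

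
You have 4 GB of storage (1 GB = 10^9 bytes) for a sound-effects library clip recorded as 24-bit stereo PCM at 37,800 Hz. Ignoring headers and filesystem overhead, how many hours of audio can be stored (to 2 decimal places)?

4.90 hours

Uncompressed byte rate = 37,800 × 3 × 2 = 226,800 bytes/s.
Capacity = 4 × 1,000,000,000 = 4,000,000,000 bytes.
4,000,000,000 / 226,800 ≈ 17636.68 s → 4.90 hours.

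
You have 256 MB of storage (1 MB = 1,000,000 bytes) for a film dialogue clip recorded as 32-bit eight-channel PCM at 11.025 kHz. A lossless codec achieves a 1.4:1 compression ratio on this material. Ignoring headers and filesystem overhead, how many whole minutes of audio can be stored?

Uncompressed byte rate = 11,025 × 4 × 8 = 352,800 bytes/s.
After 1.4:1 compression, effective rate ≈ 252000 bytes/s.
Capacity = 256 × 1,000,000 = 256,000,000 bytes.
256,000,000 / effective rate ≈ 1015.87 s → 16 minutes.

16 minutes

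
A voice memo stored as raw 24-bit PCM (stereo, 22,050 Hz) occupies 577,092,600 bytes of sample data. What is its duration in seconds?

4,362 seconds

Byte rate = 22,050 × 3 × 2 = 132,300 bytes/s.
Duration = 577,092,600 / 132,300 = 4,362 s.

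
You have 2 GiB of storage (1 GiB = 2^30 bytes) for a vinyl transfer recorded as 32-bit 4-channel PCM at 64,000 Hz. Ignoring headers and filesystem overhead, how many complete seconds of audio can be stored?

2,097 seconds

Uncompressed byte rate = 64,000 × 4 × 4 = 1,024,000 bytes/s.
Capacity = 2 × 1,073,741,824 = 2,147,483,648 bytes.
2,147,483,648 / 1,024,000 ≈ 2097.15 s → 2,097 seconds.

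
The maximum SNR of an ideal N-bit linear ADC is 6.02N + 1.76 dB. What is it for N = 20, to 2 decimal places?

122.16 dB

6.02 × 20 + 1.76 = 122.16 dB.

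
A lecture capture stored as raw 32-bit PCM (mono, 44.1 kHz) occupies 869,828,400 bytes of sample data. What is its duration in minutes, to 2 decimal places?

82.18 minutes

Byte rate = 44,100 × 4 × 1 = 176,400 bytes/s.
Duration = 869,828,400 / 176,400 = 4,931 s.
4,931 s / 60 = 82.18 minutes.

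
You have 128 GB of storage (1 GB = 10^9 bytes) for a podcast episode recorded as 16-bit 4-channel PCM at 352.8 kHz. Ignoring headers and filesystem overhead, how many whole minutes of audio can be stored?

Uncompressed byte rate = 352,800 × 2 × 4 = 2,822,400 bytes/s.
Capacity = 128 × 1,000,000,000 = 128,000,000,000 bytes.
128,000,000,000 / 2,822,400 ≈ 45351.47 s → 755 minutes.

755 minutes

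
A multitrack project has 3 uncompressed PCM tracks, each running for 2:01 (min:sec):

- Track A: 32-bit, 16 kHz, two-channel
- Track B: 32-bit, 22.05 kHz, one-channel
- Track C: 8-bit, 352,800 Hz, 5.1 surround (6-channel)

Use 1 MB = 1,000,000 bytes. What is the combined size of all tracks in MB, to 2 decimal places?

282.29 MB

2:01 (min:sec) = 121 s.
Track A: 16,000 × 121 × 4 × 2 = 15,488,000 bytes.
Track B: 22,050 × 121 × 4 × 1 = 10,672,200 bytes.
Track C: 352,800 × 121 × 1 × 6 = 256,132,800 bytes.
Total = 282,293,000 bytes = 282.29 MB.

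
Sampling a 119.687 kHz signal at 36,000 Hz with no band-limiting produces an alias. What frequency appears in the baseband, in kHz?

Nyquist = 36,000/2 = 18,000 Hz; 119,687 Hz exceeds it.
Alias = |119,687 − 3×36,000| = |119,687 − 108,000| = 11,687 Hz = 11.687 kHz.

11.687 kHz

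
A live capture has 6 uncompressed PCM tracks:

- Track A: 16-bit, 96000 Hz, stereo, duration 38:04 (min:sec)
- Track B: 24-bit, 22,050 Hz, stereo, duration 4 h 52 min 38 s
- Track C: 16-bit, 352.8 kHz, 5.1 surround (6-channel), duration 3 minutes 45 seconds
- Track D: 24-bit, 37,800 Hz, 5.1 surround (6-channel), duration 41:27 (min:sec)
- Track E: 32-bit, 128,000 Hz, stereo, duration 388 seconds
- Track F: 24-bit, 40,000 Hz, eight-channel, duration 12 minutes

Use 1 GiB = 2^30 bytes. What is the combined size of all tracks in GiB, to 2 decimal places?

Track A: 38:04 (min:sec) = 2,284 s; 96,000 × 2,284 × 2 × 2 = 877,056,000 bytes.
Track B: 4 h 52 min 38 s = 17,558 s; 22,050 × 17,558 × 3 × 2 = 2,322,923,400 bytes.
Track C: 3 minutes 45 seconds = 225 s; 352,800 × 225 × 2 × 6 = 952,560,000 bytes.
Track D: 41:27 (min:sec) = 2,487 s; 37,800 × 2,487 × 3 × 6 = 1,692,154,800 bytes.
Track E: 128,000 × 388 × 4 × 2 = 397,312,000 bytes.
Track F: 12 minutes = 720 s; 40,000 × 720 × 3 × 8 = 691,200,000 bytes.
Total = 6,933,206,200 bytes = 6.46 GiB.

6.46 GiB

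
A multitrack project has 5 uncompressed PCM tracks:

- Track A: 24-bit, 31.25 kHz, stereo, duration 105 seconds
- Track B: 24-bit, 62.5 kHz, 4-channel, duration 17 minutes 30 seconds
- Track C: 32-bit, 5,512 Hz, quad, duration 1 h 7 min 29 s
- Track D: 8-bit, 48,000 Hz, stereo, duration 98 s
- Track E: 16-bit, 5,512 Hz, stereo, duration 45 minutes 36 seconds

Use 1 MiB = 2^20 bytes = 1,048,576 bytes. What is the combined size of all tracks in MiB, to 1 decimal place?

Track A: 31,250 × 105 × 3 × 2 = 19,687,500 bytes.
Track B: 17 minutes 30 seconds = 1,050 s; 62,500 × 1,050 × 3 × 4 = 787,500,000 bytes.
Track C: 1 h 7 min 29 s = 4,049 s; 5,512 × 4,049 × 4 × 4 = 357,089,408 bytes.
Track D: 48,000 × 98 × 1 × 2 = 9,408,000 bytes.
Track E: 45 minutes 36 seconds = 2,736 s; 5,512 × 2,736 × 2 × 2 = 60,323,328 bytes.
Total = 1,234,008,236 bytes = 1176.8 MiB.

1176.8 MiB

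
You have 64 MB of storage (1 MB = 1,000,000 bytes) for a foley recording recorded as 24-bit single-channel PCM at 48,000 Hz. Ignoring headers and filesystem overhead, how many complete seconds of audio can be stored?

444 seconds

Uncompressed byte rate = 48,000 × 3 × 1 = 144,000 bytes/s.
Capacity = 64 × 1,000,000 = 64,000,000 bytes.
64,000,000 / 144,000 ≈ 444.44 s → 444 seconds.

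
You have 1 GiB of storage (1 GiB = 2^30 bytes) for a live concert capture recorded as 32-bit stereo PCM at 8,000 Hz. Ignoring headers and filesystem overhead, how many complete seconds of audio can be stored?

16,777 seconds

Uncompressed byte rate = 8,000 × 4 × 2 = 64,000 bytes/s.
Capacity = 1 × 1,073,741,824 = 1,073,741,824 bytes.
1,073,741,824 / 64,000 ≈ 16777.22 s → 16,777 seconds.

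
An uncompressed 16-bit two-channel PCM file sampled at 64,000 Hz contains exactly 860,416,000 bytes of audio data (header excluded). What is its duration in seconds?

3,361 seconds

Byte rate = 64,000 × 2 × 2 = 256,000 bytes/s.
Duration = 860,416,000 / 256,000 = 3,361 s.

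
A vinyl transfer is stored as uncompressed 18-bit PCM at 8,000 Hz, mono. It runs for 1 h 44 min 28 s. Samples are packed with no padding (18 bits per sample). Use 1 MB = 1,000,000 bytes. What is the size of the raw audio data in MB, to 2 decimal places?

Duration = 1 h 44 min 28 s = 6,268 s.
Bits = 8,000 × 6,268 × 18 × 1 = 902,592,000 bits = 112,824,000 bytes.
112,824,000 / 1,000,000 = 112.82 MB.

112.82 MB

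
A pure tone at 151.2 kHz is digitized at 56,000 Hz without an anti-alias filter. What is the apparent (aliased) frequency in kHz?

Nyquist = 56,000/2 = 28,000 Hz; 151,200 Hz exceeds it.
Alias = |151,200 − 3×56,000| = |151,200 − 168,000| = 16,800 Hz = 16.8 kHz.

16.8 kHz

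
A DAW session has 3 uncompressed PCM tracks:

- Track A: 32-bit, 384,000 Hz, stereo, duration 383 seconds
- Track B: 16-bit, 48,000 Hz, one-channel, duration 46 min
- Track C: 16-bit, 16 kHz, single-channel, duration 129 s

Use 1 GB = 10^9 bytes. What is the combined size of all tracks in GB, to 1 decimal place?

Track A: 384,000 × 383 × 4 × 2 = 1,176,576,000 bytes.
Track B: 46 min = 2,760 s; 48,000 × 2,760 × 2 × 1 = 264,960,000 bytes.
Track C: 16,000 × 129 × 2 × 1 = 4,128,000 bytes.
Total = 1,445,664,000 bytes = 1.4 GB.

1.4 GB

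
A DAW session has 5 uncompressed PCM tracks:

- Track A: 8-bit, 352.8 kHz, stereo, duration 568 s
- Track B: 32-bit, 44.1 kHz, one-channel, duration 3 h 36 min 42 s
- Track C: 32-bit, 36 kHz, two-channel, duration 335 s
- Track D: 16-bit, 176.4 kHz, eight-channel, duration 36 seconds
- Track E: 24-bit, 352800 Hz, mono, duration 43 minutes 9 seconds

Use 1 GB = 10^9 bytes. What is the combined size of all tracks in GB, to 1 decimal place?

5.6 GB

Track A: 352,800 × 568 × 1 × 2 = 400,780,800 bytes.
Track B: 3 h 36 min 42 s = 13,002 s; 44,100 × 13,002 × 4 × 1 = 2,293,552,800 bytes.
Track C: 36,000 × 335 × 4 × 2 = 96,480,000 bytes.
Track D: 176,400 × 36 × 2 × 8 = 101,606,400 bytes.
Track E: 43 minutes 9 seconds = 2,589 s; 352,800 × 2,589 × 3 × 1 = 2,740,197,600 bytes.
Total = 5,632,617,600 bytes = 5.6 GB.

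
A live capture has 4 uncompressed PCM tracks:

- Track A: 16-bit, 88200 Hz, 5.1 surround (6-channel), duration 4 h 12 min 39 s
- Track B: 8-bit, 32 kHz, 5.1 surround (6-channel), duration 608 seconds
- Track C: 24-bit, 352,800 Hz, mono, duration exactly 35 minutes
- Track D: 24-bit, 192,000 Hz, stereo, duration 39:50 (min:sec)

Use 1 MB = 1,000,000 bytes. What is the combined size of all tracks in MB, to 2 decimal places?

Track A: 4 h 12 min 39 s = 15,159 s; 88,200 × 15,159 × 2 × 6 = 16,044,285,600 bytes.
Track B: 32,000 × 608 × 1 × 6 = 116,736,000 bytes.
Track C: exactly 35 minutes = 2,100 s; 352,800 × 2,100 × 3 × 1 = 2,222,640,000 bytes.
Track D: 39:50 (min:sec) = 2,390 s; 192,000 × 2,390 × 3 × 2 = 2,753,280,000 bytes.
Total = 21,136,941,600 bytes = 21136.94 MB.

21136.94 MB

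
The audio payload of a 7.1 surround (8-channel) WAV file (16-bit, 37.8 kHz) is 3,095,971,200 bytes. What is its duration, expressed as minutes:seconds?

85:19

Byte rate = 37,800 × 2 × 8 = 604,800 bytes/s.
Duration = 3,095,971,200 / 604,800 = 5,119 s.
5,119 s = 85:19.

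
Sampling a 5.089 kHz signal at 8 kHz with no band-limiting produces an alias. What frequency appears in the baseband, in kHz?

2.911 kHz

Nyquist = 8,000/2 = 4,000 Hz; 5,089 Hz exceeds it.
Alias = |5,089 − 1×8,000| = |5,089 − 8,000| = 2,911 Hz = 2.911 kHz.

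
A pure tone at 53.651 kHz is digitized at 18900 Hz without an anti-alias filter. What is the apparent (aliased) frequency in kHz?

Nyquist = 18,900/2 = 9,450 Hz; 53,651 Hz exceeds it.
Alias = |53,651 − 3×18,900| = |53,651 − 56,700| = 3,049 Hz = 3.049 kHz.

3.049 kHz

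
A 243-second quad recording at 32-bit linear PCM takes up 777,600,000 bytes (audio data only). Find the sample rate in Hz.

Bytes = sample_rate × seconds × bytes_per_sample × channels.
sample_rate = 777,600,000 / (243 × 4 × 4) = 777,600,000 / 3,888 = 200,000 Hz.

200,000 Hz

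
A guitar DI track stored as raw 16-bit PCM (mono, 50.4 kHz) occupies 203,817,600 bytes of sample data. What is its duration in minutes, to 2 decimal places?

33.70 minutes

Byte rate = 50,400 × 2 × 1 = 100,800 bytes/s.
Duration = 203,817,600 / 100,800 = 2,022 s.
2,022 s / 60 = 33.70 minutes.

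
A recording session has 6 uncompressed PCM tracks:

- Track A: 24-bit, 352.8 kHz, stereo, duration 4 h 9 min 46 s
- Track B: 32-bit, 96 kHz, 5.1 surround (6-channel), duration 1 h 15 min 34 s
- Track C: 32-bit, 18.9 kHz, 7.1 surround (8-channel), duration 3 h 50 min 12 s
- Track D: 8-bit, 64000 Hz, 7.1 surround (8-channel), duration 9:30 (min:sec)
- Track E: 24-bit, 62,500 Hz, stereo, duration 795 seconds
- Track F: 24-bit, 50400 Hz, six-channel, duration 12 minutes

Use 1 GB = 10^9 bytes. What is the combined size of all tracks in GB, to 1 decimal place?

51.8 GB

Track A: 4 h 9 min 46 s = 14,986 s; 352,800 × 14,986 × 3 × 2 = 31,722,364,800 bytes.
Track B: 1 h 15 min 34 s = 4,534 s; 96,000 × 4,534 × 4 × 6 = 10,446,336,000 bytes.
Track C: 3 h 50 min 12 s = 13,812 s; 18,900 × 13,812 × 4 × 8 = 8,353,497,600 bytes.
Track D: 9:30 (min:sec) = 570 s; 64,000 × 570 × 1 × 8 = 291,840,000 bytes.
Track E: 62,500 × 795 × 3 × 2 = 298,125,000 bytes.
Track F: 12 minutes = 720 s; 50,400 × 720 × 3 × 6 = 653,184,000 bytes.
Total = 51,765,347,400 bytes = 51.8 GB.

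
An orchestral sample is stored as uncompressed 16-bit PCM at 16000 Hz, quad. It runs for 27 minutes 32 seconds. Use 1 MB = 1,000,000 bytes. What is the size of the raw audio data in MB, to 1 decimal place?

Duration = 27 minutes 32 seconds = 1,652 s.
Bytes = 16,000 samples/s × 1,652 s × 2 bytes/sample × 4 ch = 211,456,000 bytes.
211,456,000 / 1,000,000 = 211.5 MB.

211.5 MB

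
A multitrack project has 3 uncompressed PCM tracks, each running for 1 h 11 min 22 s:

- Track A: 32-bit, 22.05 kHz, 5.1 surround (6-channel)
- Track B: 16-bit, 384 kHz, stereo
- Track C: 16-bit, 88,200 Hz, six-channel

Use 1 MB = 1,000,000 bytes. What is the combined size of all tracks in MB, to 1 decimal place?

13375.3 MB

1 h 11 min 22 s = 4,282 s.
Track A: 22,050 × 4,282 × 4 × 6 = 2,266,034,400 bytes.
Track B: 384,000 × 4,282 × 2 × 2 = 6,577,152,000 bytes.
Track C: 88,200 × 4,282 × 2 × 6 = 4,532,068,800 bytes.
Total = 13,375,255,200 bytes = 13375.3 MB.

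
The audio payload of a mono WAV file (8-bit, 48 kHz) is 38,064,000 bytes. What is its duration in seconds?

Byte rate = 48,000 × 1 × 1 = 48,000 bytes/s.
Duration = 38,064,000 / 48,000 = 793 s.

793 seconds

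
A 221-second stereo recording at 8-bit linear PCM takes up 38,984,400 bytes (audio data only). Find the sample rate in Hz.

Bytes = sample_rate × seconds × bytes_per_sample × channels.
sample_rate = 38,984,400 / (221 × 1 × 2) = 38,984,400 / 442 = 88,200 Hz.

88,200 Hz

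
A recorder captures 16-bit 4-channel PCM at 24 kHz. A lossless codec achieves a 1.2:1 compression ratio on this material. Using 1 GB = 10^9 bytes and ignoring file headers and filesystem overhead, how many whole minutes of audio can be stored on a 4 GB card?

416 minutes

Uncompressed byte rate = 24,000 × 2 × 4 = 192,000 bytes/s.
After 1.2:1 compression, effective rate ≈ 160000 bytes/s.
Capacity = 4 × 1,000,000,000 = 4,000,000,000 bytes.
4,000,000,000 / effective rate ≈ 25000 s → 416 minutes.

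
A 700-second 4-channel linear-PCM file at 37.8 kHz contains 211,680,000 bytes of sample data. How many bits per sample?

16 bits

Bytes per sample = 211,680,000 / (37,800 × 700 × 4) = 211,680,000 / 105,840,000 = 2.
Bit depth = 2 × 8 = 16 bits.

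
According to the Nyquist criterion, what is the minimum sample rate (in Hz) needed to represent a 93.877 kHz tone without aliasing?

187,754 Hz

Minimum sample rate = 2 × 93,877 Hz = 187,754 Hz.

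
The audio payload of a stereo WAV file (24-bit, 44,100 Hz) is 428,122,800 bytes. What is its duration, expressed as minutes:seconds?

Byte rate = 44,100 × 3 × 2 = 264,600 bytes/s.
Duration = 428,122,800 / 264,600 = 1,618 s.
1,618 s = 26:58.

26:58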